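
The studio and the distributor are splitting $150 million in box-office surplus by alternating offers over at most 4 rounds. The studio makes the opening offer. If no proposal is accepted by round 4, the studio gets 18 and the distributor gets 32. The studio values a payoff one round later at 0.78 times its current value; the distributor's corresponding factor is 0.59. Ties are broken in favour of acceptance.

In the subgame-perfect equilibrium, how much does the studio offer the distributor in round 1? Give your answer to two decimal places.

Round 4 (the distributor proposes): the studio gets 18 if talks fail, so the distributor offers 18 and keeps 132.
Round 3 (the studio proposes): the distributor can get 132 next round, worth 0.59 × 132 = 77.88 now, so the studio offers 77.88, keeping 72.12.
Round 2 (the distributor proposes): the studio can get 72.12 next round, worth 0.78 × 72.12 = 56.2536 now; the distributor offers that and keeps 93.7464.
Round 1 (the studio proposes): the distributor can get 93.7464 next round, worth 0.59 × 93.7464 = 55.310376 now; the studio offers that and keeps 94.689624.

55.31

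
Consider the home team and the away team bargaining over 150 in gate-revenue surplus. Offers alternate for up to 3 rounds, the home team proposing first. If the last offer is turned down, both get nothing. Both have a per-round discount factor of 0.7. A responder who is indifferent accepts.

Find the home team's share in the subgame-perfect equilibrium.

Round 3 (the home team proposes): the away team will accept anything ≥ 0, so the home team offers 0 and keeps 150.
Round 2 (the away team proposes): the home team can get 150 next round, worth 0.7 × 150 = 105 now; the away team offers that and keeps 45.
Round 1 (the home team proposes): the away team can get 45 next round, worth 0.7 × 45 = 31.5 now. The home team offers 31.5 and keeps 150 − 31.5 = 118.5.

118.5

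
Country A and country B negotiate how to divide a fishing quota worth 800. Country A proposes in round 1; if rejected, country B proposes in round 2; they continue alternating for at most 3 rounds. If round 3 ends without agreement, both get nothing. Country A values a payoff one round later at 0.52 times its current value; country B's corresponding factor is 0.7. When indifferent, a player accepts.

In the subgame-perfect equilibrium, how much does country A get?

Round 3 (country A proposes): country B will accept anything ≥ 0, so country A offers 0 and keeps 800.
Round 2 (country B proposes): country A can get 800 next round, worth 0.52 × 800 = 416 now; country B offers that and keeps 384.
Round 1 (country A proposes): country B can get 384 next round, worth 0.7 × 384 = 268.8 now, so country A offers 268.8, keeping 531.2.

531.2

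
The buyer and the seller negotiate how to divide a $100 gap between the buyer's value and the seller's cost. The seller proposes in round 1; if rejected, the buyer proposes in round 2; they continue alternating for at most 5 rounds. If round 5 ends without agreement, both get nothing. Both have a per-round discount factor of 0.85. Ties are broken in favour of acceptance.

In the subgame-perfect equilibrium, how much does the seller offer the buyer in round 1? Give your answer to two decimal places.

Round 5 (the seller proposes): the buyer will accept anything ≥ 0, so the seller offers 0 and keeps 100.
Round 4 (the buyer proposes): the seller can get 100 next round, worth 0.85 × 100 = 85 now, so the buyer offers 85, keeping 15.
Round 3 (the seller proposes): the buyer can get 15 next round, worth 0.85 × 15 = 12.75 now. The seller offers 12.75 and keeps 100 − 12.75 = 87.25.
Round 2 (the buyer proposes): the seller can get 87.25 next round, worth 0.85 × 87.25 = 74.1625 now, so the buyer offers 74.1625, keeping 25.8375.
Round 1 (the seller proposes): the buyer can get 25.8375 next round, worth 0.85 × 25.8375 = 21.961875 now. The seller offers 21.961875 and keeps 100 − 21.961875 = 78.038125.

21.96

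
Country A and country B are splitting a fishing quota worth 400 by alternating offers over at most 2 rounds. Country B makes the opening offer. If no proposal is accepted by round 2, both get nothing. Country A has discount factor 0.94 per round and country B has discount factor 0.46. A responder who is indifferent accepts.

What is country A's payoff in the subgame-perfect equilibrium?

376

Round 2 (country A proposes): country B will accept anything ≥ 0, so country A offers 0 and keeps 400.
Round 1 (country B proposes): country A can get 400 next round, worth 0.94 × 400 = 376 now; country B offers that and keeps 24.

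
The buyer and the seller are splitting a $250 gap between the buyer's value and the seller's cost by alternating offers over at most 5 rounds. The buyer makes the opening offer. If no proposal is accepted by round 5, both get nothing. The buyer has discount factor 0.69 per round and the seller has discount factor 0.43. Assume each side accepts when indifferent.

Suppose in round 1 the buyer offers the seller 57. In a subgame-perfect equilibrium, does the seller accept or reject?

Round 5 (the buyer proposes): the seller will accept anything ≥ 0, so the buyer offers 0 and keeps 250.
Round 4 (the seller proposes): the buyer can get 250 next round, worth 0.69 × 250 = 172.5 now. The seller offers 172.5 and keeps 250 − 172.5 = 77.5.
Round 3 (the buyer proposes): the seller can get 77.5 next round, worth 0.43 × 77.5 = 33.325 now, so the buyer offers 33.325, keeping 216.675.
Round 2 (the seller proposes): the buyer can get 216.675 next round, worth 0.69 × 216.675 = 149.50575 now; the seller offers that and keeps 100.49425.
So by rejecting in round 1, the seller gets 100.49425 next round, worth 0.43 × 100.49425 = 43.2125275 now.
Offer 57 ≥ 43.2125275, so the seller accepts.

Accept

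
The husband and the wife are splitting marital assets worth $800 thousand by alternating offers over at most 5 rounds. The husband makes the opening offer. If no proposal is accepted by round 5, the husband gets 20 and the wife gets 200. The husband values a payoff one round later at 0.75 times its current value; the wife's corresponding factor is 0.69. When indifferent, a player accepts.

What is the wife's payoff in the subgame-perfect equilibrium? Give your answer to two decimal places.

262.98

By backward induction:
Round 5 (the husband proposes): the wife gets 200 if talks fail, so the husband offers 200 and keeps 600.
Round 4 (the wife proposes): the husband can get 600 next round, worth 0.75 × 600 = 450 now; the wife offers that and keeps 350.
Round 3 (the husband proposes): the wife can get 350 next round, worth 0.69 × 350 = 241.5 now; the husband offers that and keeps 558.5.
Round 2 (the wife proposes): the husband can get 558.5 next round, worth 0.75 × 558.5 = 418.875 now, so the wife offers 418.875, keeping 381.125.
Round 1 (the husband proposes): the wife can get 381.125 next round, worth 0.69 × 381.125 = 262.97625 now, so the husband offers 262.97625, keeping 537.02375.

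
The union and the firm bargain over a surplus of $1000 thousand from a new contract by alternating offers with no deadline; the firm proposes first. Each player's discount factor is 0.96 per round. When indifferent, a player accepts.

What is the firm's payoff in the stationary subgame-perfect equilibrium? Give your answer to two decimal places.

510.20

When the firm proposes, the union accepts any offer worth at least 0.96 times what the union would get by proposing next round; and vice versa.
This gives x = 1000 − 0.96y and y = 1000 − 0.96x, where x and y are each side's share when it proposes.
Hence (1 − 0.96·0.96)x = 1000(1 − 0.96), i.e. 0.0784·x = 40.
x ≈ 510.2041; the union's share is 1000 − x ≈ 489.7959.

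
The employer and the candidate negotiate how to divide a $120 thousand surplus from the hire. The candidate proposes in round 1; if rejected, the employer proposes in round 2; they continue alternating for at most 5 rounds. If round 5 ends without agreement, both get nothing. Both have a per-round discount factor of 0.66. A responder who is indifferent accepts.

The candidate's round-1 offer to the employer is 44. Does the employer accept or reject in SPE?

Work out the employer's continuation value if the offer is rejected.
Round 5 (the candidate proposes): the employer will accept anything ≥ 0, so the candidate offers 0 and keeps 120.
Round 4 (the employer proposes): the candidate can get 120 next round, worth 0.66 × 120 = 79.2 now, so the employer offers 79.2, keeping 40.8.
Round 3 (the candidate proposes): the employer can get 40.8 next round, worth 0.66 × 40.8 = 26.928 now; the candidate offers that and keeps 93.072.
Round 2 (the employer proposes): the candidate can get 93.072 next round, worth 0.66 × 93.072 = 61.42752 now. The employer offers 61.42752 and keeps 120 − 61.42752 = 58.57248.
So by rejecting in round 1, the employer gets 58.57248 next round, worth 0.66 × 58.57248 = 38.6578368 now.
Offer 44 ≥ 38.6578368, so the employer accepts.

Accept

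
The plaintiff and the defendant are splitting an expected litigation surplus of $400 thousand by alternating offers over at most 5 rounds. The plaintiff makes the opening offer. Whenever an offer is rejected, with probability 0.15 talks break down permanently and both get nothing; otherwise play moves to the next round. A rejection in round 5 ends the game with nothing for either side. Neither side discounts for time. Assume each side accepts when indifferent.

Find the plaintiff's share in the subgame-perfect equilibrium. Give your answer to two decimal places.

Round 5 (the plaintiff proposes): rejection yields 0 for the defendant; the plaintiff offers 0 and keeps 400.
Round 4 (the defendant proposes): rejecting gives the plaintiff an expected 0.85 × 400 = 340; the defendant offers that and keeps 60.
Round 3 (the plaintiff proposes): rejecting gives the defendant an expected 0.85 × 60 = 51, so the plaintiff offers 51, keeping 349.
Round 2 (the defendant proposes): rejecting gives the plaintiff an expected 0.85 × 349 = 296.65, so the defendant offers 296.65, keeping 103.35.
Round 1 (the plaintiff proposes): rejecting gives the defendant an expected 0.85 × 103.35 = 87.8475, so the plaintiff offers 87.8475, keeping 312.1525.

312.15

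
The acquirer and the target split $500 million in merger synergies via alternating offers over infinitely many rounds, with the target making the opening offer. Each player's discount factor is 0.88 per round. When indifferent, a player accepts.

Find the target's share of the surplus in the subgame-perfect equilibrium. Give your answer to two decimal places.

265.96

When the target proposes, the acquirer accepts any offer worth at least 0.88 times what the acquirer would get by proposing next round; and vice versa.
This gives x = 500 − 0.88y and y = 500 − 0.88x, where x and y are each side's share when it proposes.
Hence (1 − 0.88·0.88)x = 500(1 − 0.88), i.e. 0.2256·x = 60.
x ≈ 265.9574; the acquirer's share is 500 − x ≈ 234.0426.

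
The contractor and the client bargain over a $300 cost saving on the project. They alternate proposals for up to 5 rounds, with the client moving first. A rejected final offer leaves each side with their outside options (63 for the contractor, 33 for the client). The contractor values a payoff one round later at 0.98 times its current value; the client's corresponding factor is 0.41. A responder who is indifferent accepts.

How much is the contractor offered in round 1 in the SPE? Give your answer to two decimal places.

253.33

By backward induction:
Round 5 (the client proposes): the contractor gets 63 if talks fail, so the client offers 63 and keeps 237.
Round 4 (the contractor proposes): the client can get 237 next round, worth 0.41 × 237 = 97.17 now. The contractor offers 97.17 and keeps 300 − 97.17 = 202.83.
Round 3 (the client proposes): the contractor can get 202.83 next round, worth 0.98 × 202.83 = 198.7734 now, so the client offers 198.7734, keeping 101.2266.
Round 2 (the contractor proposes): the client can get 101.2266 next round, worth 0.41 × 101.2266 = 41.502906 now. The contractor offers 41.502906 and keeps 300 − 41.502906 = 258.497094.
Round 1 (the client proposes): the contractor can get 258.497094 next round, worth 0.98 × 258.497094 = 253.32715212 now; the client offers that and keeps 46.67284788.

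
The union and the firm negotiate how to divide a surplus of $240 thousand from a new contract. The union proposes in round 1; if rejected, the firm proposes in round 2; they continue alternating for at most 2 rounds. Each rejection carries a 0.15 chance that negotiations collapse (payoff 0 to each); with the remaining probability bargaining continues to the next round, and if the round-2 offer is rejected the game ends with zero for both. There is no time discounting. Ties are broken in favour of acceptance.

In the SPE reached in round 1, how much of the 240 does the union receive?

36

Round 2 (the firm proposes): rejection yields 0 for the union; the firm offers 0 and keeps 240.
Round 1 (the union proposes): rejecting gives the firm an expected 0.85 × 240 = 204, so the union offers 204, keeping 36.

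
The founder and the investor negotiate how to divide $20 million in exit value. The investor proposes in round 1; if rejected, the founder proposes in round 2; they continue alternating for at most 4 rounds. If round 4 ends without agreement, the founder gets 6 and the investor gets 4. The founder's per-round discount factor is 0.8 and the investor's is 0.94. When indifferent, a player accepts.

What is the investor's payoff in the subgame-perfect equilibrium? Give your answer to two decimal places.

Round 4 (the founder proposes): the investor gets 4 if talks fail, so the founder offers 4 and keeps 16.
Round 3 (the investor proposes): the founder can get 16 next round, worth 0.8 × 16 = 12.8 now, so the investor offers 12.8, keeping 7.2.
Round 2 (the founder proposes): the investor can get 7.2 next round, worth 0.94 × 7.2 = 6.768 now. The founder offers 6.768 and keeps 20 − 6.768 = 13.232.
Round 1 (the investor proposes): the founder can get 13.232 next round, worth 0.8 × 13.232 = 10.5856 now, so the investor offers 10.5856, keeping 9.4144.

9.41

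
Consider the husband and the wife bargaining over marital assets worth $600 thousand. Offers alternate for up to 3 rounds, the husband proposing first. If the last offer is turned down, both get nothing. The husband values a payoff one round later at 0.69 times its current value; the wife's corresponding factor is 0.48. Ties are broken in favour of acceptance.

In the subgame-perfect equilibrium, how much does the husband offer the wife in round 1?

89.28

Round 3 (the husband proposes): the wife will accept anything ≥ 0, so the husband offers 0 and keeps 600.
Round 2 (the wife proposes): the husband can get 600 next round, worth 0.69 × 600 = 414 now; the wife offers that and keeps 186.
Round 1 (the husband proposes): the wife can get 186 next round, worth 0.48 × 186 = 89.28 now; the husband offers that and keeps 510.72.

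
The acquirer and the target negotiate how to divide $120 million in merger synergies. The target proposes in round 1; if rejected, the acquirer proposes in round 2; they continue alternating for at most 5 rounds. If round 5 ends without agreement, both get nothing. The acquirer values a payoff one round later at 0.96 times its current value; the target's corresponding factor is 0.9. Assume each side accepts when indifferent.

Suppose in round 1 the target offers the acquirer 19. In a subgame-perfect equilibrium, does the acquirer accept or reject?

Round 5 (the target proposes): rejection yields 0 for the acquirer; the target offers 0 and keeps 120.
Round 4 (the acquirer proposes): the target can get 120 next round, worth 0.9 × 120 = 108 now; the acquirer offers that and keeps 12.
Round 3 (the target proposes): the acquirer can get 12 next round, worth 0.96 × 12 = 11.52 now. The target offers 11.52 and keeps 120 − 11.52 = 108.48.
Round 2 (the acquirer proposes): the target can get 108.48 next round, worth 0.9 × 108.48 = 97.632 now. The acquirer offers 97.632 and keeps 120 − 97.632 = 22.368.
So by rejecting in round 1, the acquirer gets 22.368 next round, worth 0.96 × 22.368 = 21.47328 now.
Offer 19 < 21.47328, so the acquirer rejects.

Reject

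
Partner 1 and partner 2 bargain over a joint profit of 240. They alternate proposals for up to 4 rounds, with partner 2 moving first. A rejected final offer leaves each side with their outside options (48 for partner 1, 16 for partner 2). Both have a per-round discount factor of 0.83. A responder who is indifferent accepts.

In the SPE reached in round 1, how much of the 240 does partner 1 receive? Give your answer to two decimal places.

Round 4 (partner 1 proposes): partner 2 gets 16 if talks fail, so partner 1 offers 16 and keeps 224.
Round 3 (partner 2 proposes): partner 1 can get 224 next round, worth 0.83 × 224 = 185.92 now. Partner 2 offers 185.92 and keeps 240 − 185.92 = 54.08.
Round 2 (partner 1 proposes): partner 2 can get 54.08 next round, worth 0.83 × 54.08 = 44.8864 now; partner 1 offers that and keeps 195.1136.
Round 1 (partner 2 proposes): partner 1 can get 195.1136 next round, worth 0.83 × 195.1136 = 161.944288 now, so partner 2 offers 161.944288, keeping 78.055712.

161.94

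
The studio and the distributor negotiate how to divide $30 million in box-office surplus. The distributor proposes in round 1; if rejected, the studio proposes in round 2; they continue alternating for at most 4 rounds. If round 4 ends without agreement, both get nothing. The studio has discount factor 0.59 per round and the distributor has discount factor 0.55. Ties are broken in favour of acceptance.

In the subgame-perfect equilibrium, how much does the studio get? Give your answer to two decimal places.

Work backward from the last round.
Round 4 (the studio proposes): rejection yields 0 for the distributor; the studio offers 0 and keeps 30.
Round 3 (the distributor proposes): the studio can get 30 next round, worth 0.59 × 30 = 17.7 now; the distributor offers that and keeps 12.3.
Round 2 (the studio proposes): the distributor can get 12.3 next round, worth 0.55 × 12.3 = 6.765 now, so the studio offers 6.765, keeping 23.235.
Round 1 (the distributor proposes): the studio can get 23.235 next round, worth 0.59 × 23.235 = 13.70865 now; the distributor offers that and keeps 16.29135.

13.71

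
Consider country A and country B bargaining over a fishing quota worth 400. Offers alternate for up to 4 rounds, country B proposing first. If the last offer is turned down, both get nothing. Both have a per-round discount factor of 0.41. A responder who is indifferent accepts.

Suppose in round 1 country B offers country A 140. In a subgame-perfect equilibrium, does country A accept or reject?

Accept

Round 4 (country A proposes): country B will accept anything ≥ 0, so country A offers 0 and keeps 400.
Round 3 (country B proposes): country A can get 400 next round, worth 0.41 × 400 = 164 now. Country B offers 164 and keeps 400 − 164 = 236.
Round 2 (country A proposes): country B can get 236 next round, worth 0.41 × 236 = 96.76 now; country A offers that and keeps 303.24.
So by rejecting in round 1, country A gets 303.24 next round, worth 0.41 × 303.24 = 124.3284 now.
Offer 140 ≥ 124.3284, so country A accepts.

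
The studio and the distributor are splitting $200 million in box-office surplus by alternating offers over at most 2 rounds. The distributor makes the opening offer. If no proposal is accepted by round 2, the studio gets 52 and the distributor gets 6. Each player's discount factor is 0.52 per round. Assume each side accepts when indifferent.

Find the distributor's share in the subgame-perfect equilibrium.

Round 2 (the studio proposes): the distributor gets 6 if talks fail, so the studio offers 6 and keeps 194.
Round 1 (the distributor proposes): the studio can get 194 next round, worth 0.52 × 194 = 100.88 now. The distributor offers 100.88 and keeps 200 − 100.88 = 99.12.

99.12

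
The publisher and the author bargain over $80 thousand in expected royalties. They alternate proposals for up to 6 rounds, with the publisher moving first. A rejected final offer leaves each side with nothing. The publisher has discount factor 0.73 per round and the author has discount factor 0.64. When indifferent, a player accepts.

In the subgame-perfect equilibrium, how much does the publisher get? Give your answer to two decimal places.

Solve by backward induction from round 6.
Round 6 (the author proposes): the publisher will accept anything ≥ 0, so the author offers 0 and keeps 80.
Round 5 (the publisher proposes): the author can get 80 next round, worth 0.64 × 80 = 51.2 now, so the publisher offers 51.2, keeping 28.8.
Round 4 (the author proposes): the publisher can get 28.8 next round, worth 0.73 × 28.8 = 21.024 now. The author offers 21.024 and keeps 80 − 21.024 = 58.976.
Round 3 (the publisher proposes): the author can get 58.976 next round, worth 0.64 × 58.976 = 37.74464 now; the publisher offers that and keeps 42.25536.
Round 2 (the author proposes): the publisher can get 42.25536 next round, worth 0.73 × 42.25536 = 30.8464128 now; the author offers that and keeps 49.1535872.
Round 1 (the publisher proposes): the author can get 49.1535872 next round, worth 0.64 × 49.1535872 = 31.458295808 now; the publisher offers that and keeps 48.541704192.

48.54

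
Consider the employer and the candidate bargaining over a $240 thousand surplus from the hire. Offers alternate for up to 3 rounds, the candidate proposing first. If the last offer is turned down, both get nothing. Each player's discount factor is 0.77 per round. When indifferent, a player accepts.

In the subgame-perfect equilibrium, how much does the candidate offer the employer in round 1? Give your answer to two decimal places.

42.50

Round 3 (the candidate proposes): the employer will accept anything ≥ 0, so the candidate offers 0 and keeps 240.
Round 2 (the employer proposes): the candidate can get 240 next round, worth 0.77 × 240 = 184.8 now, so the employer offers 184.8, keeping 55.2.
Round 1 (the candidate proposes): the employer can get 55.2 next round, worth 0.77 × 55.2 = 42.504 now. The candidate offers 42.504 and keeps 240 − 42.504 = 197.496.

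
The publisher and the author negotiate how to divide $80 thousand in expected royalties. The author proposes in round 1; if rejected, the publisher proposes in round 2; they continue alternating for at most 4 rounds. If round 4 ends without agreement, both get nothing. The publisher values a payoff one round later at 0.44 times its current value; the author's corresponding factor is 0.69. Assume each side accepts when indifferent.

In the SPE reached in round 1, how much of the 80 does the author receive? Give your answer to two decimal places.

Round 4 (the publisher proposes): rejection yields 0 for the author; the publisher offers 0 and keeps 80.
Round 3 (the author proposes): the publisher can get 80 next round, worth 0.44 × 80 = 35.2 now, so the author offers 35.2, keeping 44.8.
Round 2 (the publisher proposes): the author can get 44.8 next round, worth 0.69 × 44.8 = 30.912 now. The publisher offers 30.912 and keeps 80 − 30.912 = 49.088.
Round 1 (the author proposes): the publisher can get 49.088 next round, worth 0.44 × 49.088 = 21.59872 now, so the author offers 21.59872, keeping 58.40128.

58.40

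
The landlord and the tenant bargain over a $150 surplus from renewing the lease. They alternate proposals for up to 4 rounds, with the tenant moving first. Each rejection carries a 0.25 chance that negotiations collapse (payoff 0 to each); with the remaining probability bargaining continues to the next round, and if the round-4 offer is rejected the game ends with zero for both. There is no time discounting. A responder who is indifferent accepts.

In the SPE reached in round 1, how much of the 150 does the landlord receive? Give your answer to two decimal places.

91.41

Round 4 (the landlord proposes): the tenant will accept anything ≥ 0, so the landlord offers 0 and keeps 150.
Round 3 (the tenant proposes): rejecting gives the landlord an expected 0.75 × 150 = 112.5; the tenant offers that and keeps 37.5.
Round 2 (the landlord proposes): rejecting gives the tenant an expected 0.75 × 37.5 = 28.125, so the landlord offers 28.125, keeping 121.875.
Round 1 (the tenant proposes): rejecting gives the landlord an expected 0.75 × 121.875 = 91.40625. The tenant offers 91.40625 and keeps 150 − 91.40625 = 58.59375.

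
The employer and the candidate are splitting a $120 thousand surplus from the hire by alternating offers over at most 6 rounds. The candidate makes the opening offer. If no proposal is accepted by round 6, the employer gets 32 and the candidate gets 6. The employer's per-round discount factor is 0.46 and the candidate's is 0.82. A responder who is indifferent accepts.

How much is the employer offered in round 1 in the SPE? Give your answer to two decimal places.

Round 6 (the employer proposes): the candidate gets 6 if talks fail, so the employer offers 6 and keeps 114.
Round 5 (the candidate proposes): the employer can get 114 next round, worth 0.46 × 114 = 52.44 now; the candidate offers that and keeps 67.56.
Round 4 (the employer proposes): the candidate can get 67.56 next round, worth 0.82 × 67.56 = 55.3992 now, so the employer offers 55.3992, keeping 64.6008.
Round 3 (the candidate proposes): the employer can get 64.6008 next round, worth 0.46 × 64.6008 = 29.716368 now; the candidate offers that and keeps 90.283632.
Round 2 (the employer proposes): the candidate can get 90.283632 next round, worth 0.82 × 90.283632 = 74.03257824 now, so the employer offers 74.03257824, keeping 45.96742176.
Round 1 (the candidate proposes): the employer can get 45.96742176 next round, worth 0.46 × 45.96742176 = 21.1450140096 now. The candidate offers 21.1450140096 and keeps 120 − 21.1450140096 = 98.8549859904.

21.15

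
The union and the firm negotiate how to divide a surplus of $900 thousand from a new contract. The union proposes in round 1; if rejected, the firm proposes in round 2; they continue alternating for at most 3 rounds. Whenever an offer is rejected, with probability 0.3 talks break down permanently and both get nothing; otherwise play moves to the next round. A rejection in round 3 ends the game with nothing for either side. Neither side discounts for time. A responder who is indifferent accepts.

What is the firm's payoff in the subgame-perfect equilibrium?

Round 3 (the union proposes): the firm will accept anything ≥ 0, so the union offers 0 and keeps 900.
Round 2 (the firm proposes): rejecting gives the union an expected 0.7 × 900 = 630; the firm offers that and keeps 270.
Round 1 (the union proposes): rejecting gives the firm an expected 0.7 × 270 = 189, so the union offers 189, keeping 711.

189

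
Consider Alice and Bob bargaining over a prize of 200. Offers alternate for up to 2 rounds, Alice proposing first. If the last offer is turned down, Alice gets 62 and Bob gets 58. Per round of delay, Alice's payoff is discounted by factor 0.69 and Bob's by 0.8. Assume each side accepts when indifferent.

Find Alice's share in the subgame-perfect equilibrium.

89.6

Round 2 (Bob proposes): Alice gets 62 if talks fail, so Bob offers 62 and keeps 138.
Round 1 (Alice proposes): Bob can get 138 next round, worth 0.8 × 138 = 110.4 now, so Alice offers 110.4, keeping 89.6.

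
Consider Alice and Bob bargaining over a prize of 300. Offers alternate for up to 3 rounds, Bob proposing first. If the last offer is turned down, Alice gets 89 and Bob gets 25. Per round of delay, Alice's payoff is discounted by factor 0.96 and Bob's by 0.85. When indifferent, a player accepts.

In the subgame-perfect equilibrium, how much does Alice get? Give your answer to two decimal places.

115.82

Work backward from the last round.
Round 3 (Bob proposes): Alice gets 89 if talks fail, so Bob offers 89 and keeps 211.
Round 2 (Alice proposes): Bob can get 211 next round, worth 0.85 × 211 = 179.35 now; Alice offers that and keeps 120.65.
Round 1 (Bob proposes): Alice can get 120.65 next round, worth 0.96 × 120.65 = 115.824 now, so Bob offers 115.824, keeping 184.176.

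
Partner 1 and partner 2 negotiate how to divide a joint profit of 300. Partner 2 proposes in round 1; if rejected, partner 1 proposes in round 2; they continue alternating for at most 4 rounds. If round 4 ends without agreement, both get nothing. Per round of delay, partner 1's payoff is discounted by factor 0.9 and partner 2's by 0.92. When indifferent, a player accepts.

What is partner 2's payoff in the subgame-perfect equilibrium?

Work backward from the last round.
Round 4 (partner 1 proposes): rejection yields 0 for partner 2; partner 1 offers 0 and keeps 300.
Round 3 (partner 2 proposes): partner 1 can get 300 next round, worth 0.9 × 300 = 270 now. Partner 2 offers 270 and keeps 300 − 270 = 30.
Round 2 (partner 1 proposes): partner 2 can get 30 next round, worth 0.92 × 30 = 27.6 now. Partner 1 offers 27.6 and keeps 300 − 27.6 = 272.4.
Round 1 (partner 2 proposes): partner 1 can get 272.4 next round, worth 0.9 × 272.4 = 245.16 now, so partner 2 offers 245.16, keeping 54.84.

54.84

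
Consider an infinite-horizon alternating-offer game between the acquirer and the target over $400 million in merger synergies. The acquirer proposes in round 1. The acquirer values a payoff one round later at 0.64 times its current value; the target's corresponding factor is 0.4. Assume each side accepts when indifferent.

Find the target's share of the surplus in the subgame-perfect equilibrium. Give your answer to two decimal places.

When the acquirer proposes, the target accepts any offer worth at least 0.4 times what the target would get by proposing next round; and vice versa.
This gives x = 400 − 0.4y and y = 400 − 0.64x, where x and y are each side's share when it proposes.
Hence (1 − 0.4·0.64)x = 400(1 − 0.4), i.e. 0.744·x = 240.
x ≈ 322.5806; the target's share is 400 − x ≈ 77.4194.

77.42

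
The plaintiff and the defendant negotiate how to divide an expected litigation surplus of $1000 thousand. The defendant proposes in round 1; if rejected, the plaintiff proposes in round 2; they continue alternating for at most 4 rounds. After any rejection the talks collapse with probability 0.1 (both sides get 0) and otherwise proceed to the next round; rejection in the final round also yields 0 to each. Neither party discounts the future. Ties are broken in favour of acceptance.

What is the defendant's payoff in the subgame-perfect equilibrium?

Round 4 (the plaintiff proposes): the defendant will accept anything ≥ 0, so the plaintiff offers 0 and keeps 1000.
Round 3 (the defendant proposes): rejecting gives the plaintiff an expected 0.9 × 1000 = 900; the defendant offers that and keeps 100.
Round 2 (the plaintiff proposes): rejecting gives the defendant an expected 0.9 × 100 = 90. The plaintiff offers 90 and keeps 1000 − 90 = 910.
Round 1 (the defendant proposes): rejecting gives the plaintiff an expected 0.9 × 910 = 819; the defendant offers that and keeps 181.

181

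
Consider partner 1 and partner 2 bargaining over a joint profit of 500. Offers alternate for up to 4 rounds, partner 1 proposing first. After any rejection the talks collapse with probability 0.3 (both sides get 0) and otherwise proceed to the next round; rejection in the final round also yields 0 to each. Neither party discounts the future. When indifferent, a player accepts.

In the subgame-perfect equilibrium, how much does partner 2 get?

By backward induction:
Round 4 (partner 2 proposes): rejection yields 0 for partner 1; partner 2 offers 0 and keeps 500.
Round 3 (partner 1 proposes): rejecting gives partner 2 an expected 0.7 × 500 = 350. Partner 1 offers 350 and keeps 500 − 350 = 150.
Round 2 (partner 2 proposes): rejecting gives partner 1 an expected 0.7 × 150 = 105. Partner 2 offers 105 and keeps 500 − 105 = 395.
Round 1 (partner 1 proposes): rejecting gives partner 2 an expected 0.7 × 395 = 276.5. Partner 1 offers 276.5 and keeps 500 − 276.5 = 223.5.

276.5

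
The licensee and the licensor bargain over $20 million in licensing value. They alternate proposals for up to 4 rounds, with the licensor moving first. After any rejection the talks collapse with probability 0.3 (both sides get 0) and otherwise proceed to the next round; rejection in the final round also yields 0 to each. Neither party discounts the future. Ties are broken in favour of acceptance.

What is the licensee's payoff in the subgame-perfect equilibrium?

11.06

By backward induction:
Round 4 (the licensee proposes): rejection yields 0 for the licensor; the licensee offers 0 and keeps 20.
Round 3 (the licensor proposes): rejecting gives the licensee an expected 0.7 × 20 = 14, so the licensor offers 14, keeping 6.
Round 2 (the licensee proposes): rejecting gives the licensor an expected 0.7 × 6 = 4.2; the licensee offers that and keeps 15.8.
Round 1 (the licensor proposes): rejecting gives the licensee an expected 0.7 × 15.8 = 11.06. The licensor offers 11.06 and keeps 20 − 11.06 = 8.94.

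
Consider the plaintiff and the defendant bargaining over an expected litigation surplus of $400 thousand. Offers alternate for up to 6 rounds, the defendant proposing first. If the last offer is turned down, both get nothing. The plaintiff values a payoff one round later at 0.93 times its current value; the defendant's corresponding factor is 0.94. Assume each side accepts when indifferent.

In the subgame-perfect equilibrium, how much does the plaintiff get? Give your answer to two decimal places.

326.12

By backward induction:
Round 6 (the plaintiff proposes): the defendant will accept anything ≥ 0, so the plaintiff offers 0 and keeps 400.
Round 5 (the defendant proposes): the plaintiff can get 400 next round, worth 0.93 × 400 = 372 now; the defendant offers that and keeps 28.
Round 4 (the plaintiff proposes): the defendant can get 28 next round, worth 0.94 × 28 = 26.32 now. The plaintiff offers 26.32 and keeps 400 − 26.32 = 373.68.
Round 3 (the defendant proposes): the plaintiff can get 373.68 next round, worth 0.93 × 373.68 = 347.5224 now; the defendant offers that and keeps 52.4776.
Round 2 (the plaintiff proposes): the defendant can get 52.4776 next round, worth 0.94 × 52.4776 = 49.328944 now. The plaintiff offers 49.328944 and keeps 400 − 49.328944 = 350.671056.
Round 1 (the defendant proposes): the plaintiff can get 350.671056 next round, worth 0.93 × 350.671056 = 326.12408208 now, so the defendant offers 326.12408208, keeping 73.87591792.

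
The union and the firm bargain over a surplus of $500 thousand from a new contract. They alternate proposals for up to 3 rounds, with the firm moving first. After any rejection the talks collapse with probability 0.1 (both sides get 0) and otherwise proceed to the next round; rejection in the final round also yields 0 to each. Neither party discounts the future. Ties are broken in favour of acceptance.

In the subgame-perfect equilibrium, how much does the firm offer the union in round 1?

45

By backward induction:
Round 3 (the firm proposes): the union will accept anything ≥ 0, so the firm offers 0 and keeps 500.
Round 2 (the union proposes): rejecting gives the firm an expected 0.9 × 500 = 450; the union offers that and keeps 50.
Round 1 (the firm proposes): rejecting gives the union an expected 0.9 × 50 = 45, so the firm offers 45, keeping 455.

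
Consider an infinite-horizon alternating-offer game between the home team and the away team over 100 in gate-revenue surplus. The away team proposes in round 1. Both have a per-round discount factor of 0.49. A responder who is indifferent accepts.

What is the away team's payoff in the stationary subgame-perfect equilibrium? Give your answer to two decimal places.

67.11

When the away team proposes, the home team accepts any offer worth at least 0.49 times what the home team would get by proposing next round; and vice versa.
This gives x = 100 − 0.49y and y = 100 − 0.49x, where x and y are each side's share when it proposes.
Hence (1 − 0.49·0.49)x = 100(1 − 0.49), i.e. 0.7599·x = 51.
x ≈ 67.1141; the home team's share is 100 − x ≈ 32.8859.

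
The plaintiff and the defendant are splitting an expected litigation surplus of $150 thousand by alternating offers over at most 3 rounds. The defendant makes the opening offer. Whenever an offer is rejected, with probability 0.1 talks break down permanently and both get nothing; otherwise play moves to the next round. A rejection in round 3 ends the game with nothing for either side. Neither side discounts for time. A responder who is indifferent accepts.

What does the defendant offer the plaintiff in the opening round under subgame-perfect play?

Round 3 (the defendant proposes): rejection yields 0 for the plaintiff; the defendant offers 0 and keeps 150.
Round 2 (the plaintiff proposes): rejecting gives the defendant an expected 0.9 × 150 = 135. The plaintiff offers 135 and keeps 150 − 135 = 15.
Round 1 (the defendant proposes): rejecting gives the plaintiff an expected 0.9 × 15 = 13.5. The defendant offers 13.5 and keeps 150 − 13.5 = 136.5.

13.5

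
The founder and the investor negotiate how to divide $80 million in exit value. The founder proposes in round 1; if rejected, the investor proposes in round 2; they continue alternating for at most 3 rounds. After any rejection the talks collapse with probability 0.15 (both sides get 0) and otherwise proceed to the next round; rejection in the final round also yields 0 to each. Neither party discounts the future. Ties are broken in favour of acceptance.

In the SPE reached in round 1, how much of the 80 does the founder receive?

Round 3 (the founder proposes): rejection yields 0 for the investor; the founder offers 0 and keeps 80.
Round 2 (the investor proposes): rejecting gives the founder an expected 0.85 × 80 = 68. The investor offers 68 and keeps 80 − 68 = 12.
Round 1 (the founder proposes): rejecting gives the investor an expected 0.85 × 12 = 10.2. The founder offers 10.2 and keeps 80 − 10.2 = 69.8.

69.8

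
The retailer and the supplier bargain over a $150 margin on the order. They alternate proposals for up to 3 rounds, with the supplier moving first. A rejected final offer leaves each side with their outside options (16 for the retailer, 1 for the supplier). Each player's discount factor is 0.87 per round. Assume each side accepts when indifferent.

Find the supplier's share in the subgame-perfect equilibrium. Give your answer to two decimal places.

Round 3 (the supplier proposes): the retailer gets 16 if talks fail, so the supplier offers 16 and keeps 134.
Round 2 (the retailer proposes): the supplier can get 134 next round, worth 0.87 × 134 = 116.58 now. The retailer offers 116.58 and keeps 150 − 116.58 = 33.42.
Round 1 (the supplier proposes): the retailer can get 33.42 next round, worth 0.87 × 33.42 = 29.0754 now; the supplier offers that and keeps 120.9246.

120.92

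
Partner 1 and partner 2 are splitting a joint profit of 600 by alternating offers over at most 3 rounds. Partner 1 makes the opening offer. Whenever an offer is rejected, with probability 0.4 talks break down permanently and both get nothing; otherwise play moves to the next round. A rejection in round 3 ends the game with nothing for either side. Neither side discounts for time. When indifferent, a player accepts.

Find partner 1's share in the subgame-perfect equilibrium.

456

Round 3 (partner 1 proposes): partner 2 will accept anything ≥ 0, so partner 1 offers 0 and keeps 600.
Round 2 (partner 2 proposes): rejecting gives partner 1 an expected 0.6 × 600 = 360. Partner 2 offers 360 and keeps 600 − 360 = 240.
Round 1 (partner 1 proposes): rejecting gives partner 2 an expected 0.6 × 240 = 144; partner 1 offers that and keeps 456.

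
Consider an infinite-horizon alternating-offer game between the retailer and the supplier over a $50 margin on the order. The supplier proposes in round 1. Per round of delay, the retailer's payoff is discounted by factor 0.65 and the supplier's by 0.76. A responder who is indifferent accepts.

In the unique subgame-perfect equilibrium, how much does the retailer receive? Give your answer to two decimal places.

15.42

When the supplier proposes, the retailer accepts any offer worth at least 0.65 times what the retailer would get by proposing next round; and vice versa.
This gives x = 50 − 0.65y and y = 50 − 0.76x, where x and y are each side's share when it proposes.
Hence (1 − 0.65·0.76)x = 50(1 − 0.65), i.e. 0.506·x = 17.5.
x ≈ 34.5850; the retailer's share is 50 − x ≈ 15.4150.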